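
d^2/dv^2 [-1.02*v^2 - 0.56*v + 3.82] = -2.04000000000000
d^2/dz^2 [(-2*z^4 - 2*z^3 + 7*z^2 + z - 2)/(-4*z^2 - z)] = 4*(16*z^6 + 12*z^5 + 3*z^4 + 7*z^3 + 48*z^2 + 12*z + 1)/(z^3*(64*z^3 + 48*z^2 + 12*z + 1))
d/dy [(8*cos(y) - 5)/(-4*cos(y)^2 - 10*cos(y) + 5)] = 2*(-16*cos(y)^2 + 20*cos(y) + 5)*sin(y)/(-4*sin(y)^2 + 10*cos(y) - 1)^2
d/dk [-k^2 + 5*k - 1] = 5 - 2*k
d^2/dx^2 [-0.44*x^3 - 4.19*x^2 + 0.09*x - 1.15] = -2.64*x - 8.38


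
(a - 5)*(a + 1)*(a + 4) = a^3 - 21*a - 20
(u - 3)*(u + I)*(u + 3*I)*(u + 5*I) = u^4 - 3*u^3 + 9*I*u^3 - 23*u^2 - 27*I*u^2 + 69*u - 15*I*u + 45*I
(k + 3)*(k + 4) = k^2 + 7*k + 12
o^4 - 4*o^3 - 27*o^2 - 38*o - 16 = (o - 8)*(o + 1)^2*(o + 2)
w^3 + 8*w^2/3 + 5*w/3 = w*(w + 1)*(w + 5/3)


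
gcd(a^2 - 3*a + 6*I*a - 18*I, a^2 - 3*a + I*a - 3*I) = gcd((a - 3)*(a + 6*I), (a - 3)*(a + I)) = a - 3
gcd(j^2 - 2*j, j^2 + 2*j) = j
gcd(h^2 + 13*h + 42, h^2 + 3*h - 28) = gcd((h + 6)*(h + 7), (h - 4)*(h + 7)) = h + 7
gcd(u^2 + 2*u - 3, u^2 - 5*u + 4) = u - 1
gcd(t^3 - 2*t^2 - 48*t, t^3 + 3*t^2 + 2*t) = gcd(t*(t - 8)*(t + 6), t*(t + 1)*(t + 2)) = t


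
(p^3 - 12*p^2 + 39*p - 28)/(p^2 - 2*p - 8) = (p^2 - 8*p + 7)/(p + 2)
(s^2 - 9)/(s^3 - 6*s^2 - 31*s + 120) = (s + 3)/(s^2 - 3*s - 40)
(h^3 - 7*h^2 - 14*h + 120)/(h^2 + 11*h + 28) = (h^2 - 11*h + 30)/(h + 7)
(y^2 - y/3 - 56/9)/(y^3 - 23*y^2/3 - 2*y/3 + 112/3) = (y + 7/3)/(y^2 - 5*y - 14)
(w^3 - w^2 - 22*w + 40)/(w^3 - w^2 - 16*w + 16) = (w^2 + 3*w - 10)/(w^2 + 3*w - 4)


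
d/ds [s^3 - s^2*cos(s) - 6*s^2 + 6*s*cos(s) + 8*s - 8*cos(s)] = s^2*sin(s) + 3*s^2 - 6*s*sin(s) - 2*s*cos(s) - 12*s + 8*sin(s) + 6*cos(s) + 8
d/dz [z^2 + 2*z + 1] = 2*z + 2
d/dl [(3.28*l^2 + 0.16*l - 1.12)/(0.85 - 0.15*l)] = (-0.492*l^2 + 5.576*l - 0.032)/(0.0225*l^2 - 0.255*l + 0.7225)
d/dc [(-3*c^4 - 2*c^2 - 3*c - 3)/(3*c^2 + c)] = (-18*c^5 - 9*c^4 + 7*c^2 + 18*c + 3)/(c^2*(9*c^2 + 6*c + 1))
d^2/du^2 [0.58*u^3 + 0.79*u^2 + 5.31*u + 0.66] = 3.48*u + 1.58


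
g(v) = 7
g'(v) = 0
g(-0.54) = 7.00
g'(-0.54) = 0.00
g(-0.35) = 7.00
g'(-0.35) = 0.00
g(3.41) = 7.00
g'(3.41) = 0.00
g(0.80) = 7.00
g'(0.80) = 0.00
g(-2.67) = 7.00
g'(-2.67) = 0.00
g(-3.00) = 7.00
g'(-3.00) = 0.00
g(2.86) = 7.00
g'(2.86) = 0.00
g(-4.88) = 7.00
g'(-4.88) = 0.00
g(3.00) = 7.00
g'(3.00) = 0.00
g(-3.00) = 7.00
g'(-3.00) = 0.00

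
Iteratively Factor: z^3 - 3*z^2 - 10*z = (z)*(z^2 - 3*z - 10) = z*(z + 2)*(z - 5)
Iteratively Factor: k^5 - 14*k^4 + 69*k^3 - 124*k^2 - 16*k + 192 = (k + 1)*(k^4 - 15*k^3 + 84*k^2 - 208*k + 192) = (k - 4)*(k + 1)*(k^3 - 11*k^2 + 40*k - 48) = (k - 4)^2*(k + 1)*(k^2 - 7*k + 12) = (k - 4)^2*(k - 3)*(k + 1)*(k - 4)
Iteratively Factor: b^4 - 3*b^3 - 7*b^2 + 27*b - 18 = (b - 1)*(b^3 - 2*b^2 - 9*b + 18) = (b - 2)*(b - 1)*(b^2 - 9) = (b - 3)*(b - 2)*(b - 1)*(b + 3)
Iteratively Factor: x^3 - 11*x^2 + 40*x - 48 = (x - 4)*(x^2 - 7*x + 12) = (x - 4)^2*(x - 3)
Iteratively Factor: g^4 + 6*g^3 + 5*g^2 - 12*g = (g + 4)*(g^3 + 2*g^2 - 3*g) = (g - 1)*(g + 4)*(g^2 + 3*g) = (g - 1)*(g + 3)*(g + 4)*(g)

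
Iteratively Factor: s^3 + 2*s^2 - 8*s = (s + 4)*(s^2 - 2*s) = (s - 2)*(s + 4)*(s)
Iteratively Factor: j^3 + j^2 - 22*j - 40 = (j + 2)*(j^2 - j - 20) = (j + 2)*(j + 4)*(j - 5)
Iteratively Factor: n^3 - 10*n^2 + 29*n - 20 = (n - 4)*(n^2 - 6*n + 5) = (n - 4)*(n - 1)*(n - 5)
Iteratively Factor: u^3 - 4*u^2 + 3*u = (u - 3)*(u^2 - u) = (u - 3)*(u - 1)*(u)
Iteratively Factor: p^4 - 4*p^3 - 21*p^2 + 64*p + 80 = (p + 4)*(p^3 - 8*p^2 + 11*p + 20) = (p - 4)*(p + 4)*(p^2 - 4*p - 5) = (p - 4)*(p + 1)*(p + 4)*(p - 5)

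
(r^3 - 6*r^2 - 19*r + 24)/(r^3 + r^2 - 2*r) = (r^2 - 5*r - 24)/(r*(r + 2))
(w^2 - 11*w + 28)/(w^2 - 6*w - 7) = (w - 4)/(w + 1)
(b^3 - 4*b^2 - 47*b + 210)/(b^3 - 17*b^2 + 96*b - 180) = (b + 7)/(b - 6)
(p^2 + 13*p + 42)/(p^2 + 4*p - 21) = (p + 6)/(p - 3)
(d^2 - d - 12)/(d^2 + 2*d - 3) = (d - 4)/(d - 1)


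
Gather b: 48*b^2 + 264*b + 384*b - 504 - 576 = 48*b^2 + 648*b - 1080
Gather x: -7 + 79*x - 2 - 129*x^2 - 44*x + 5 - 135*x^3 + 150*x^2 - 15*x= -135*x^3 + 21*x^2 + 20*x - 4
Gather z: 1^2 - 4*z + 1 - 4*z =2 - 8*z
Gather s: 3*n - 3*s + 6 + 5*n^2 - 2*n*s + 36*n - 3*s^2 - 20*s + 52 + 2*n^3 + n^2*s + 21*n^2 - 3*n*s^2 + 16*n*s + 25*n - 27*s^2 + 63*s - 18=2*n^3 + 26*n^2 + 64*n + s^2*(-3*n - 30) + s*(n^2 + 14*n + 40) + 40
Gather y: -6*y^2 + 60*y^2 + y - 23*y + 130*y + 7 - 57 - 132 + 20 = 54*y^2 + 108*y - 162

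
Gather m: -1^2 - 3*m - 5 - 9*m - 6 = -12*m - 12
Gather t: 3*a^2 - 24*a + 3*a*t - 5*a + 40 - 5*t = 3*a^2 - 29*a + t*(3*a - 5) + 40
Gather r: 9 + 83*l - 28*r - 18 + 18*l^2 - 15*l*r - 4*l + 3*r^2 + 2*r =18*l^2 + 79*l + 3*r^2 + r*(-15*l - 26) - 9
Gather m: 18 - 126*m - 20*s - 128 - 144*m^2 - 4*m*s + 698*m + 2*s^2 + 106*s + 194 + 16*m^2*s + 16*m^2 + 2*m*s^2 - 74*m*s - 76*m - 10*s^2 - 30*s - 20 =m^2*(16*s - 128) + m*(2*s^2 - 78*s + 496) - 8*s^2 + 56*s + 64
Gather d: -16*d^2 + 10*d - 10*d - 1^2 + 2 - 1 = -16*d^2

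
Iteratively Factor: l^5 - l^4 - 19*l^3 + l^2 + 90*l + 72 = (l + 3)*(l^4 - 4*l^3 - 7*l^2 + 22*l + 24) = (l + 1)*(l + 3)*(l^3 - 5*l^2 - 2*l + 24) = (l + 1)*(l + 2)*(l + 3)*(l^2 - 7*l + 12) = (l - 4)*(l + 1)*(l + 2)*(l + 3)*(l - 3)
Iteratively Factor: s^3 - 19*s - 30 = (s + 3)*(s^2 - 3*s - 10) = (s - 5)*(s + 3)*(s + 2)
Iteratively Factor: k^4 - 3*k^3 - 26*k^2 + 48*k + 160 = (k - 4)*(k^3 + k^2 - 22*k - 40) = (k - 5)*(k - 4)*(k^2 + 6*k + 8) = (k - 5)*(k - 4)*(k + 2)*(k + 4)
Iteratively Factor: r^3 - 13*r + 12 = (r - 1)*(r^2 + r - 12) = (r - 3)*(r - 1)*(r + 4)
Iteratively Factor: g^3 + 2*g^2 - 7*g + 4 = (g + 4)*(g^2 - 2*g + 1) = (g - 1)*(g + 4)*(g - 1)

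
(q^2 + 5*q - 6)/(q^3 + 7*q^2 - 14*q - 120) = (q - 1)/(q^2 + q - 20)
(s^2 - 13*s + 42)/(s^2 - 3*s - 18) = (s - 7)/(s + 3)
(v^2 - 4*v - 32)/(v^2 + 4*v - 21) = (v^2 - 4*v - 32)/(v^2 + 4*v - 21)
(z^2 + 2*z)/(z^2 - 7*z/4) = 4*(z + 2)/(4*z - 7)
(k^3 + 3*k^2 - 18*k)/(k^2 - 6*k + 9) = k*(k + 6)/(k - 3)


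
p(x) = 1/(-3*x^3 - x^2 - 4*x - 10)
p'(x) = (9*x^2 + 2*x + 4)/(-3*x^3 - x^2 - 4*x - 10)^2 = (9*x^2 + 2*x + 4)/(3*x^3 + x^2 + 4*x + 10)^2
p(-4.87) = 0.00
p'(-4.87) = 0.00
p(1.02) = -0.05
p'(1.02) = 0.05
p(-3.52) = 0.01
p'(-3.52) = 0.01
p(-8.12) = 0.00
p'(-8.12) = 0.00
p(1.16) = -0.05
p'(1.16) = 0.04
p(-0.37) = -0.12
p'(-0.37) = 0.06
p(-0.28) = -0.11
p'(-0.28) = 0.05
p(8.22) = -0.00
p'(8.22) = 0.00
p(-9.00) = 0.00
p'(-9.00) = 0.00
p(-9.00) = 0.00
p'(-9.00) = 0.00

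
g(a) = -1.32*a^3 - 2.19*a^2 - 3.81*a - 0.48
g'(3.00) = -52.59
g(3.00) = -67.26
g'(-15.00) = -829.11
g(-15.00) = 4018.92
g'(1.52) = -19.62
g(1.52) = -15.97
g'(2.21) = -32.83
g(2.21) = -33.84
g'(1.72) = -23.06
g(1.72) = -20.23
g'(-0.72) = -2.71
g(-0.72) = 1.62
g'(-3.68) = -41.32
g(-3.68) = 49.67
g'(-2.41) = -16.25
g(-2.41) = 14.46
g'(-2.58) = -18.87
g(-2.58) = 17.44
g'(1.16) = -14.22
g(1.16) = -9.91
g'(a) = -3.96*a^2 - 4.38*a - 3.81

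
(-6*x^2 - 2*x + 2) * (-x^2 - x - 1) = 6*x^4 + 8*x^3 + 6*x^2 - 2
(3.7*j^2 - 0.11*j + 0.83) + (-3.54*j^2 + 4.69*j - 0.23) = 0.16*j^2 + 4.58*j + 0.6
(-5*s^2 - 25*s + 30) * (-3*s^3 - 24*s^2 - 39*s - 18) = 15*s^5 + 195*s^4 + 705*s^3 + 345*s^2 - 720*s - 540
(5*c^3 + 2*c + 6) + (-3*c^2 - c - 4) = 5*c^3 - 3*c^2 + c + 2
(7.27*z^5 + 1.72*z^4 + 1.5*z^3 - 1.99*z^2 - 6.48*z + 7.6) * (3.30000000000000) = 23.991*z^5 + 5.676*z^4 + 4.95*z^3 - 6.567*z^2 - 21.384*z + 25.08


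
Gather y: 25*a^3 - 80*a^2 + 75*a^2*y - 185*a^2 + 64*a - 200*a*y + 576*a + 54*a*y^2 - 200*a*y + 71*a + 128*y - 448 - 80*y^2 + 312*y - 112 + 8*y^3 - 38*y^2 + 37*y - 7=25*a^3 - 265*a^2 + 711*a + 8*y^3 + y^2*(54*a - 118) + y*(75*a^2 - 400*a + 477) - 567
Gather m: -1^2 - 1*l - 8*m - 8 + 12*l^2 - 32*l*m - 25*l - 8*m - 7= 12*l^2 - 26*l + m*(-32*l - 16) - 16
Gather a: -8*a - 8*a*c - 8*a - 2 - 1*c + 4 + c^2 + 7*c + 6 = a*(-8*c - 16) + c^2 + 6*c + 8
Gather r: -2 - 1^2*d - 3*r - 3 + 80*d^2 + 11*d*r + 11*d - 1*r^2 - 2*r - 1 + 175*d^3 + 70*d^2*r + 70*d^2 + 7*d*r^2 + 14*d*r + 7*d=175*d^3 + 150*d^2 + 17*d + r^2*(7*d - 1) + r*(70*d^2 + 25*d - 5) - 6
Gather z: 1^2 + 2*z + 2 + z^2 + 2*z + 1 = z^2 + 4*z + 4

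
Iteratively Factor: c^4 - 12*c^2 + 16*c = (c - 2)*(c^3 + 2*c^2 - 8*c) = (c - 2)*(c + 4)*(c^2 - 2*c) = (c - 2)^2*(c + 4)*(c)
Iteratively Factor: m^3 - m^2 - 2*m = (m + 1)*(m^2 - 2*m) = m*(m + 1)*(m - 2)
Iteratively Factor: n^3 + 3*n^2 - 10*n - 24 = (n + 2)*(n^2 + n - 12) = (n + 2)*(n + 4)*(n - 3)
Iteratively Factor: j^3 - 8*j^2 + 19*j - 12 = (j - 4)*(j^2 - 4*j + 3) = (j - 4)*(j - 3)*(j - 1)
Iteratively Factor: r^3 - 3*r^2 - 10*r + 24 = (r - 4)*(r^2 + r - 6) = (r - 4)*(r + 3)*(r - 2)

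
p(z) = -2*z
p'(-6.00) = -2.00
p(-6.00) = 12.00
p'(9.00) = -2.00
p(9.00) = -18.00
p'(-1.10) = -2.00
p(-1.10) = 2.20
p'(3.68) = -2.00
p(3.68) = -7.36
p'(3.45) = -2.00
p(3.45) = -6.90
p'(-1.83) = -2.00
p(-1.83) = 3.66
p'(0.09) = -2.00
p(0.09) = -0.18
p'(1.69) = -2.00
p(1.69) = -3.38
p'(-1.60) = -2.00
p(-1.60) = 3.20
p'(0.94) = -2.00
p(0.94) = -1.88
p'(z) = -2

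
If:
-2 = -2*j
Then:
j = 1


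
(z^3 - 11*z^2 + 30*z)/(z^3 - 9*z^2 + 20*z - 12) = z*(z - 5)/(z^2 - 3*z + 2)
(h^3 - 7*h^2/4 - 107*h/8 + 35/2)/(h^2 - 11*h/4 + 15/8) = (2*h^2 - h - 28)/(2*h - 3)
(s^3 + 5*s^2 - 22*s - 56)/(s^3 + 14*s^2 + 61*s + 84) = (s^2 - 2*s - 8)/(s^2 + 7*s + 12)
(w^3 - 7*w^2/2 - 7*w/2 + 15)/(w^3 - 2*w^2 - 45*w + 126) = (w^2 - w/2 - 5)/(w^2 + w - 42)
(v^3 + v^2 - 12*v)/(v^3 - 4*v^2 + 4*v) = (v^2 + v - 12)/(v^2 - 4*v + 4)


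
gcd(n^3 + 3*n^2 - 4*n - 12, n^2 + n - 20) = 1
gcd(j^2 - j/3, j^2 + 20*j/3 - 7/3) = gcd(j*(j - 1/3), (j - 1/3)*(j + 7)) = j - 1/3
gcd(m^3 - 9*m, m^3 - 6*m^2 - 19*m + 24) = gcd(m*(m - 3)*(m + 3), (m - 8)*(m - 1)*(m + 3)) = m + 3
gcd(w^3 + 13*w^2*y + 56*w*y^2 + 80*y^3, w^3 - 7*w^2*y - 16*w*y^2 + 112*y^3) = w + 4*y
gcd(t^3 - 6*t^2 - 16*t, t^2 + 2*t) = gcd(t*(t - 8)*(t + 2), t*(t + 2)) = t^2 + 2*t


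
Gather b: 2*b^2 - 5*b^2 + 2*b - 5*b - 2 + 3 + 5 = -3*b^2 - 3*b + 6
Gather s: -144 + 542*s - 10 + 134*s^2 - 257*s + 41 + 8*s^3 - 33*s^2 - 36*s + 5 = 8*s^3 + 101*s^2 + 249*s - 108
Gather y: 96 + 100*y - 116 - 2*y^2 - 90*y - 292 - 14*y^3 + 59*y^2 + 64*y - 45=-14*y^3 + 57*y^2 + 74*y - 357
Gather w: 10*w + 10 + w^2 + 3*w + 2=w^2 + 13*w + 12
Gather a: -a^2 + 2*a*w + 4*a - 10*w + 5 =-a^2 + a*(2*w + 4) - 10*w + 5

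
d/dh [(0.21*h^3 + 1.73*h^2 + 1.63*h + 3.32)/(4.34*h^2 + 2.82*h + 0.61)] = (0.9114*h^4 + 1.1844*h^3 - 1.8113*h^2 - 26.707*h - 8.3681)/(18.8356*h^4 + 24.4776*h^3 + 13.2472*h^2 + 3.4404*h + 0.3721)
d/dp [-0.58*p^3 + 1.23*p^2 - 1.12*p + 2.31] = -1.74*p^2 + 2.46*p - 1.12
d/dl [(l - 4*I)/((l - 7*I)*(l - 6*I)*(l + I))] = 2*(-l^3 + 12*I*l^2 + 48*l - 79*I)/(l^6 - 24*I*l^5 - 202*l^4 + 612*I*l^3 - 167*l^2 + 2436*I*l - 1764)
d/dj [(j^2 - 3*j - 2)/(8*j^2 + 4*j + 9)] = (28*j^2 + 50*j - 19)/(64*j^4 + 64*j^3 + 160*j^2 + 72*j + 81)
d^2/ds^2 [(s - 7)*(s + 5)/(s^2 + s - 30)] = 2*(-3*s^3 - 15*s^2 - 285*s - 245)/(s^6 + 3*s^5 - 87*s^4 - 179*s^3 + 2610*s^2 + 2700*s - 27000)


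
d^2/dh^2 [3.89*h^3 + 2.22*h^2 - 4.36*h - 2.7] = 23.34*h + 4.44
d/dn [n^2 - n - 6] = 2*n - 1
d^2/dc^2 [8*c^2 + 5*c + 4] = 16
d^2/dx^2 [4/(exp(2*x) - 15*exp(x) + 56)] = 4*((15 - 4*exp(x))*(exp(2*x) - 15*exp(x) + 56) + 2*(2*exp(x) - 15)^2*exp(x))*exp(x)/(exp(2*x) - 15*exp(x) + 56)^3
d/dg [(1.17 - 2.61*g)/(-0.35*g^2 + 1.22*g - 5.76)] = (-0.9135*g^2 + 0.819*g + 13.6062)/(0.1225*g^4 - 0.854*g^3 + 5.5204*g^2 - 14.0544*g + 33.1776)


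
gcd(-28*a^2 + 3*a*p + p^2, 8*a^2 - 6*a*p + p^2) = -4*a + p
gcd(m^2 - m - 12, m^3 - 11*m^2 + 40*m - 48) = m - 4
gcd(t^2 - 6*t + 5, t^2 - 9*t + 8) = t - 1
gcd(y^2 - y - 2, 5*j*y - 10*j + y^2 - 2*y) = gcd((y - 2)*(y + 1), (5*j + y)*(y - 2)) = y - 2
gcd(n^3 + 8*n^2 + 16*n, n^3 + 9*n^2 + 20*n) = n^2 + 4*n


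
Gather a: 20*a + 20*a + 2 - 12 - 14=40*a - 24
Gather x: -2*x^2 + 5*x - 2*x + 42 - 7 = -2*x^2 + 3*x + 35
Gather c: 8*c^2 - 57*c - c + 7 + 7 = 8*c^2 - 58*c + 14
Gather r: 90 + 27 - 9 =108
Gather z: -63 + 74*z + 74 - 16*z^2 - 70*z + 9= -16*z^2 + 4*z + 20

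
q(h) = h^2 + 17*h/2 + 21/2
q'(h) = 2*h + 17/2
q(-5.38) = -6.29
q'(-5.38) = -2.26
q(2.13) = 33.14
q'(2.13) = 12.76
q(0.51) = 15.10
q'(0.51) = 9.52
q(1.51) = 25.62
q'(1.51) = 11.52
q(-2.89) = -5.71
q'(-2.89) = 2.72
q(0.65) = 16.45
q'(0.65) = 9.80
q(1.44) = 24.81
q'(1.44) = 11.38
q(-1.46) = 0.22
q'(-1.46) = 5.58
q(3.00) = 45.00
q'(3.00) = 14.50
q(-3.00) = -6.00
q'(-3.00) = 2.50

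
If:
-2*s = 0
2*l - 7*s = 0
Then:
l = 0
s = 0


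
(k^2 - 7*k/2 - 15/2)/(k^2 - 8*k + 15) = (k + 3/2)/(k - 3)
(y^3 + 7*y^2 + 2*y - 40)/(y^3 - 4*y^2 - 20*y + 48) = (y + 5)/(y - 6)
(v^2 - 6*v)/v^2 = (v - 6)/v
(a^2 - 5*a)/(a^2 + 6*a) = (a - 5)/(a + 6)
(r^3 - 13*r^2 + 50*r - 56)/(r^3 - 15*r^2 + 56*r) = (r^2 - 6*r + 8)/(r*(r - 8))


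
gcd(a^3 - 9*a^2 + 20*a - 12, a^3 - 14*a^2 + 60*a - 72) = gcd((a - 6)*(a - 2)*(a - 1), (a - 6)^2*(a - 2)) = a^2 - 8*a + 12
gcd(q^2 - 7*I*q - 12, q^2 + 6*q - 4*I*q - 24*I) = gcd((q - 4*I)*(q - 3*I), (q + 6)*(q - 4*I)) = q - 4*I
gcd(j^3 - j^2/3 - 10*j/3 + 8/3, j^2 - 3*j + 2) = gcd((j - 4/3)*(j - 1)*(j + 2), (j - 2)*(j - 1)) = j - 1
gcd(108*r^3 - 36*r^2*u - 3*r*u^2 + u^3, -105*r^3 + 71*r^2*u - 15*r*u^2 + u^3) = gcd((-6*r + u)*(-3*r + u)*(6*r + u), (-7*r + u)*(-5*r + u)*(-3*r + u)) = 3*r - u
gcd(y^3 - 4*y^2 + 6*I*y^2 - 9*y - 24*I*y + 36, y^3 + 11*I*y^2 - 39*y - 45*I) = y^2 + 6*I*y - 9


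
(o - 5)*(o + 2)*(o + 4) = o^3 + o^2 - 22*o - 40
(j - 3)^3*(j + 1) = j^4 - 8*j^3 + 18*j^2 - 27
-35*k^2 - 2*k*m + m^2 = (-7*k + m)*(5*k + m)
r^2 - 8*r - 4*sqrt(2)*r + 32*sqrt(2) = (r - 8)*(r - 4*sqrt(2))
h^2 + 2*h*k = h*(h + 2*k)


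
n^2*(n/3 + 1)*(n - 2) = n^4/3 + n^3/3 - 2*n^2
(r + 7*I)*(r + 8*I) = r^2 + 15*I*r - 56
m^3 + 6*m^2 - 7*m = m*(m - 1)*(m + 7)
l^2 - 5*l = l*(l - 5)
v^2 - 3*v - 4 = (v - 4)*(v + 1)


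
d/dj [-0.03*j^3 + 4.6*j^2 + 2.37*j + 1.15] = -0.09*j^2 + 9.2*j + 2.37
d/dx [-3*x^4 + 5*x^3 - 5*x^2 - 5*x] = -12*x^3 + 15*x^2 - 10*x - 5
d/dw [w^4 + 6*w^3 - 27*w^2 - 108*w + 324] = 4*w^3 + 18*w^2 - 54*w - 108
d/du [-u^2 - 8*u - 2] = -2*u - 8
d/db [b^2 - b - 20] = 2*b - 1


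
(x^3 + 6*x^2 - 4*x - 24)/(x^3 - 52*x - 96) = (x - 2)/(x - 8)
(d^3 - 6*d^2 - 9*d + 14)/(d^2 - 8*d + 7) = d + 2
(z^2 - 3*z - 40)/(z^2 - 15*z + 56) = (z + 5)/(z - 7)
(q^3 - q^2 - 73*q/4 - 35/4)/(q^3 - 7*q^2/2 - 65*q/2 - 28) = (2*q^2 - 9*q - 5)/(2*(q^2 - 7*q - 8))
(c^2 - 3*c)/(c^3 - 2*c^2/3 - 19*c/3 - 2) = 3*c/(3*c^2 + 7*c + 2)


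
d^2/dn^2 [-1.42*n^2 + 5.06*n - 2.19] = -2.84000000000000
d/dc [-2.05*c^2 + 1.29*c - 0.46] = 1.29 - 4.1*c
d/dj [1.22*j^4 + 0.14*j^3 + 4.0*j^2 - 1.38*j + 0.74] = 4.88*j^3 + 0.42*j^2 + 8.0*j - 1.38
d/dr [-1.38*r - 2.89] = -1.38000000000000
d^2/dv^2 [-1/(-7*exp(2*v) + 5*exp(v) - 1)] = ((5 - 28*exp(v))*(7*exp(2*v) - 5*exp(v) + 1) + 2*(14*exp(v) - 5)^2*exp(v))*exp(v)/(7*exp(2*v) - 5*exp(v) + 1)^3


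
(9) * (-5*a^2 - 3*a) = -45*a^2 - 27*a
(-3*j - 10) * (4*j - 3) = -12*j^2 - 31*j + 30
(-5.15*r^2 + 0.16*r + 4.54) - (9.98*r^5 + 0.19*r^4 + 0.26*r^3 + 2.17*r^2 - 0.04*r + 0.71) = -9.98*r^5 - 0.19*r^4 - 0.26*r^3 - 7.32*r^2 + 0.2*r + 3.83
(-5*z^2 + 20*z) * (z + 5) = -5*z^3 - 5*z^2 + 100*z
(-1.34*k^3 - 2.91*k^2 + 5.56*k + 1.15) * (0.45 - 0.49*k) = 0.6566*k^4 + 0.8229*k^3 - 4.0339*k^2 + 1.9385*k + 0.5175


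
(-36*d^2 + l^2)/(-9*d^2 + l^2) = (36*d^2 - l^2)/(9*d^2 - l^2)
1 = 1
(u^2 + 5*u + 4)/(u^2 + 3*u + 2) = (u + 4)/(u + 2)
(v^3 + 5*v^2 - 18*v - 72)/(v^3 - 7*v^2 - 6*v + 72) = (v + 6)/(v - 6)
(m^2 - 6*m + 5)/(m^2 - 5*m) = (m - 1)/m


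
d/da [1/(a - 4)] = -1/(a - 4)^2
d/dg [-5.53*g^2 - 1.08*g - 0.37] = -11.06*g - 1.08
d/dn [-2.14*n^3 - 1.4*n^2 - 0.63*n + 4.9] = -6.42*n^2 - 2.8*n - 0.63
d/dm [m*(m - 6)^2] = 3*(m - 6)*(m - 2)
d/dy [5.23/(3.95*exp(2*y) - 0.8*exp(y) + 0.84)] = (4.184 - 41.317*exp(y))*exp(y)/(3.95*exp(2*y) - 0.8*exp(y) + 0.84)^2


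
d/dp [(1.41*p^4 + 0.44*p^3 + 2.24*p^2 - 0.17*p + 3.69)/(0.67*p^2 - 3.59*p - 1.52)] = (1.8894*p^5 - 14.8909*p^4 - 11.732*p^3 - 9.9341*p^2 - 11.7542*p + 13.5055)/(0.4489*p^4 - 4.8106*p^3 + 10.8513*p^2 + 10.9136*p + 2.3104)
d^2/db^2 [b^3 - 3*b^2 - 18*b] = 6*b - 6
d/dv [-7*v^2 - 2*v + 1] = -14*v - 2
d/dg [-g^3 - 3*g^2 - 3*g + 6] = -3*g^2 - 6*g - 3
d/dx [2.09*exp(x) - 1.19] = 2.09*exp(x)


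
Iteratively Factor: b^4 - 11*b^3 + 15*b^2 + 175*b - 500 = (b - 5)*(b^3 - 6*b^2 - 15*b + 100) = (b - 5)^2*(b^2 - b - 20) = (b - 5)^3*(b + 4)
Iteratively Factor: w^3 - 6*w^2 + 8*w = (w - 2)*(w^2 - 4*w) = (w - 4)*(w - 2)*(w)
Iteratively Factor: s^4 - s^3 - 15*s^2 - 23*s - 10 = (s + 2)*(s^3 - 3*s^2 - 9*s - 5) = (s - 5)*(s + 2)*(s^2 + 2*s + 1) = (s - 5)*(s + 1)*(s + 2)*(s + 1)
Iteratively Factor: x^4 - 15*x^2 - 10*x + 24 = (x - 1)*(x^3 + x^2 - 14*x - 24) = (x - 1)*(x + 3)*(x^2 - 2*x - 8) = (x - 4)*(x - 1)*(x + 3)*(x + 2)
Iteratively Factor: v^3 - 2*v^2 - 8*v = (v - 4)*(v^2 + 2*v) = v*(v - 4)*(v + 2)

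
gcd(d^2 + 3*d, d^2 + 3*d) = d^2 + 3*d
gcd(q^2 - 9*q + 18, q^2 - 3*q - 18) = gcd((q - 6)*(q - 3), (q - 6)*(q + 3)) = q - 6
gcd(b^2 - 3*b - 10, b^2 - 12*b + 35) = b - 5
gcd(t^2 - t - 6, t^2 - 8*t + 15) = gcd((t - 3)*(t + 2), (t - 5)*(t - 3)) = t - 3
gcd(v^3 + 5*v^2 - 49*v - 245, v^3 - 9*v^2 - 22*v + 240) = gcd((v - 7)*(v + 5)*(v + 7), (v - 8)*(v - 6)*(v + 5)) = v + 5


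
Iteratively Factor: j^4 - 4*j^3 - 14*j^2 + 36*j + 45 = (j - 3)*(j^3 - j^2 - 17*j - 15) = (j - 3)*(j + 1)*(j^2 - 2*j - 15) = (j - 5)*(j - 3)*(j + 1)*(j + 3)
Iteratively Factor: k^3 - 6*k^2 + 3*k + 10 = (k + 1)*(k^2 - 7*k + 10) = (k - 5)*(k + 1)*(k - 2)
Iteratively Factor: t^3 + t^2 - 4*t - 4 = (t + 1)*(t^2 - 4) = (t - 2)*(t + 1)*(t + 2)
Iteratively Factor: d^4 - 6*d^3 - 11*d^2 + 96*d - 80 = (d - 4)*(d^3 - 2*d^2 - 19*d + 20) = (d - 4)*(d + 4)*(d^2 - 6*d + 5) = (d - 5)*(d - 4)*(d + 4)*(d - 1)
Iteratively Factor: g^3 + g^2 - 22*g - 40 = (g + 4)*(g^2 - 3*g - 10) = (g - 5)*(g + 4)*(g + 2)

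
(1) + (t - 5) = t - 4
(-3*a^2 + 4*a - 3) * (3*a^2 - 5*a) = -9*a^4 + 27*a^3 - 29*a^2 + 15*a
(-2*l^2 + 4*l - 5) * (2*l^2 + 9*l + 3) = -4*l^4 - 10*l^3 + 20*l^2 - 33*l - 15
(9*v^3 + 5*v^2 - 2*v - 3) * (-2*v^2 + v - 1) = -18*v^5 - v^4 - v^2 - v + 3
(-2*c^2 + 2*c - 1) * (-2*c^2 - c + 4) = 4*c^4 - 2*c^3 - 8*c^2 + 9*c - 4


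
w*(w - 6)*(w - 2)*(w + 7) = w^4 - w^3 - 44*w^2 + 84*w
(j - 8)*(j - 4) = j^2 - 12*j + 32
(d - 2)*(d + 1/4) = d^2 - 7*d/4 - 1/2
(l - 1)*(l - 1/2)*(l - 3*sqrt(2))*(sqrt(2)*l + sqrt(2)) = sqrt(2)*l^4 - 6*l^3 - sqrt(2)*l^3/2 - sqrt(2)*l^2 + 3*l^2 + sqrt(2)*l/2 + 6*l - 3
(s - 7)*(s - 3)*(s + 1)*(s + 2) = s^4 - 7*s^3 - 7*s^2 + 43*s + 42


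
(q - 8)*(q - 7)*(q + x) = q^3 + q^2*x - 15*q^2 - 15*q*x + 56*q + 56*x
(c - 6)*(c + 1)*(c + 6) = c^3 + c^2 - 36*c - 36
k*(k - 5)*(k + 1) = k^3 - 4*k^2 - 5*k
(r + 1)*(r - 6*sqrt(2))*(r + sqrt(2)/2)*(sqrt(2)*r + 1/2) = sqrt(2)*r^4 - 21*r^3/2 + sqrt(2)*r^3 - 35*sqrt(2)*r^2/4 - 21*r^2/2 - 35*sqrt(2)*r/4 - 3*r - 3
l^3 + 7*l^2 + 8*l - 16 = (l - 1)*(l + 4)^2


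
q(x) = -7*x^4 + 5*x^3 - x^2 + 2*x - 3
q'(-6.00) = 6602.00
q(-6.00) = -10203.00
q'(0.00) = 2.00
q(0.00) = -3.00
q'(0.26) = 2.00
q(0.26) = -2.49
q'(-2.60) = 600.73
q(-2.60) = -422.72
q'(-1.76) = 204.63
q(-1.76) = -104.04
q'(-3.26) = 1138.02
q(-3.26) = -984.00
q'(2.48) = -337.79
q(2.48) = -192.72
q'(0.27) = 2.00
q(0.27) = -2.47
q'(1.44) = -53.38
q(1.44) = -17.36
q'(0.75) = -2.88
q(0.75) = -2.17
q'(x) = -28*x^3 + 15*x^2 - 2*x + 2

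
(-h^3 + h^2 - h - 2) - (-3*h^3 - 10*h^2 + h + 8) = 2*h^3 + 11*h^2 - 2*h - 10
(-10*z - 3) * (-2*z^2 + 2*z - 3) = 20*z^3 - 14*z^2 + 24*z + 9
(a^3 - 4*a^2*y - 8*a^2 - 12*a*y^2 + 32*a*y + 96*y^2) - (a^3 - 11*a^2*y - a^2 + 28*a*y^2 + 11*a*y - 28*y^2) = 7*a^2*y - 7*a^2 - 40*a*y^2 + 21*a*y + 124*y^2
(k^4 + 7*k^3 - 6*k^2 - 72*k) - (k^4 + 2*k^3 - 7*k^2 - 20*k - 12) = 5*k^3 + k^2 - 52*k + 12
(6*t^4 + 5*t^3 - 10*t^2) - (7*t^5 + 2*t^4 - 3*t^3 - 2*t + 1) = -7*t^5 + 4*t^4 + 8*t^3 - 10*t^2 + 2*t - 1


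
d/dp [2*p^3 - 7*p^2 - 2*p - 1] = 6*p^2 - 14*p - 2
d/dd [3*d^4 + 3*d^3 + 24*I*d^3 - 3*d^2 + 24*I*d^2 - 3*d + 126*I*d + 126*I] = 12*d^3 + d^2*(9 + 72*I) + d*(-6 + 48*I) - 3 + 126*I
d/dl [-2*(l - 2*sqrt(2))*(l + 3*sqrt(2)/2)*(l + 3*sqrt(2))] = -6*l^2 - 10*sqrt(2)*l + 18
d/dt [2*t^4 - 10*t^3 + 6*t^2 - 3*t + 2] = 8*t^3 - 30*t^2 + 12*t - 3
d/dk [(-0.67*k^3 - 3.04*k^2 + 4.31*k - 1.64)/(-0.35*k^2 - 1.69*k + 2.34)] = (0.2345*k^4 + 2.2646*k^3 + 1.9427*k^2 - 15.3752*k + 7.3138)/(0.1225*k^4 + 1.183*k^3 + 1.2181*k^2 - 7.9092*k + 5.4756)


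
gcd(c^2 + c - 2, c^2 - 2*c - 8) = c + 2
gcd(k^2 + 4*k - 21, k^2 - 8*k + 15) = k - 3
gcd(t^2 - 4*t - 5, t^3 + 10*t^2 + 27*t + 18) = t + 1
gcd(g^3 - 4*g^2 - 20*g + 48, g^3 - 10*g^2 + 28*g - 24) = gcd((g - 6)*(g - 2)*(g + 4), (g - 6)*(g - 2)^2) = g^2 - 8*g + 12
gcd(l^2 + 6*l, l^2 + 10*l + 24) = l + 6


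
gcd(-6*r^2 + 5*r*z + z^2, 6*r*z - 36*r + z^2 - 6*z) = 6*r + z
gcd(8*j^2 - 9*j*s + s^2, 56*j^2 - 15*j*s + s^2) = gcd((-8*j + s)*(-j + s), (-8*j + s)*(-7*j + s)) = -8*j + s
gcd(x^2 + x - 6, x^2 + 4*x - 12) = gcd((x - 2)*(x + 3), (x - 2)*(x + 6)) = x - 2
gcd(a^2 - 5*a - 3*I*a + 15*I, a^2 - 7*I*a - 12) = a - 3*I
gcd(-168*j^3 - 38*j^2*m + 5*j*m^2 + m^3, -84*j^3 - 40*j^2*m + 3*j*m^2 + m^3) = 42*j^2 - j*m - m^2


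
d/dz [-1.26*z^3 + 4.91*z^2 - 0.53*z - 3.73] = -3.78*z^2 + 9.82*z - 0.53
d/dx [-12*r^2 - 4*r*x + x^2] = -4*r + 2*x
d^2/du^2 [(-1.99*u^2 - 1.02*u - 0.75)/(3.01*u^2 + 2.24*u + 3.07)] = (8.352148*u^3 + 69.563508*u^2 + 26.212284*u - 17.14778)/(27.270901*u^6 + 60.883872*u^5 + 128.752449*u^4 + 135.434432*u^3 + 131.318943*u^2 + 63.335328*u + 28.934443)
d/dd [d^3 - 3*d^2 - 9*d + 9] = 3*d^2 - 6*d - 9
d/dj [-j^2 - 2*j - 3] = -2*j - 2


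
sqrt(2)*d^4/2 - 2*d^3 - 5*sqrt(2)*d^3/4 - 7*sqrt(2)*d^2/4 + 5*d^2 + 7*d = d*(d - 7/2)*(d - 2*sqrt(2))*(sqrt(2)*d/2 + sqrt(2)/2)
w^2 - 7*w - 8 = (w - 8)*(w + 1)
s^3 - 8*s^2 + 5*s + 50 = (s - 5)^2*(s + 2)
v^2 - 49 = (v - 7)*(v + 7)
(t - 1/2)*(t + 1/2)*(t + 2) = t^3 + 2*t^2 - t/4 - 1/2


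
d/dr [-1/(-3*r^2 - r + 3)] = (-6*r - 1)/(3*r^2 + r - 3)^2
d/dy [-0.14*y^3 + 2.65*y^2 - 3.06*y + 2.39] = -0.42*y^2 + 5.3*y - 3.06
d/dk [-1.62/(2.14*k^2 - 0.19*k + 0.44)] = (6.9336*k - 0.3078)/(2.14*k^2 - 0.19*k + 0.44)^2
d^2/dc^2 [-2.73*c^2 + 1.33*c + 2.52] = -5.46000000000000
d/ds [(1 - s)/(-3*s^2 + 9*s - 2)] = (-3*s^2 + 6*s - 7)/(9*s^4 - 54*s^3 + 93*s^2 - 36*s + 4)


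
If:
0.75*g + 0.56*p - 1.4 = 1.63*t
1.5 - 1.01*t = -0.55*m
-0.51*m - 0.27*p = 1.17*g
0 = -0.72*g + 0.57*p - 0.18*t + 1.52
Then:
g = 1.63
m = -3.37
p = -0.71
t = -0.35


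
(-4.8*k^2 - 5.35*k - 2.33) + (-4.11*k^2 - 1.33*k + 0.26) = -8.91*k^2 - 6.68*k - 2.07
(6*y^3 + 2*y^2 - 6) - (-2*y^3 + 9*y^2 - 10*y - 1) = 8*y^3 - 7*y^2 + 10*y - 5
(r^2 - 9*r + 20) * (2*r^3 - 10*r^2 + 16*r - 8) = 2*r^5 - 28*r^4 + 146*r^3 - 352*r^2 + 392*r - 160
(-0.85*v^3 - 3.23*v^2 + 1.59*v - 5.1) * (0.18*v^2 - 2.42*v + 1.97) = -0.153*v^5 + 1.4756*v^4 + 6.4283*v^3 - 11.1289*v^2 + 15.4743*v - 10.047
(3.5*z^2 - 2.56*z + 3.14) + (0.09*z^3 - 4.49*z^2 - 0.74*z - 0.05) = 0.09*z^3 - 0.99*z^2 - 3.3*z + 3.09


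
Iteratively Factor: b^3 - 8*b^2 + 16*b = (b - 4)*(b^2 - 4*b) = b*(b - 4)*(b - 4)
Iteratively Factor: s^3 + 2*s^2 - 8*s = (s)*(s^2 + 2*s - 8) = s*(s + 4)*(s - 2)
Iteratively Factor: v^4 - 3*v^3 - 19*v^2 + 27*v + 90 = (v + 2)*(v^3 - 5*v^2 - 9*v + 45) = (v + 2)*(v + 3)*(v^2 - 8*v + 15) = (v - 5)*(v + 2)*(v + 3)*(v - 3)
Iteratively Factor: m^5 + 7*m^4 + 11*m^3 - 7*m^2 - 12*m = (m + 1)*(m^4 + 6*m^3 + 5*m^2 - 12*m) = (m + 1)*(m + 3)*(m^3 + 3*m^2 - 4*m) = m*(m + 1)*(m + 3)*(m^2 + 3*m - 4) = m*(m + 1)*(m + 3)*(m + 4)*(m - 1)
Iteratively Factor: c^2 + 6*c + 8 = (c + 4)*(c + 2)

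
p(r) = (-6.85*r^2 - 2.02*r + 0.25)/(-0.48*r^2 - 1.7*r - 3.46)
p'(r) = (-13.7*r - 2.02)/(-0.48*r^2 - 1.7*r - 3.46) + (0.96*r + 1.7)*(-6.85*r^2 - 2.02*r + 0.25)/(-0.48*r^2 - 1.7*r - 3.46)^2 = (10.6754*r^2 + 47.642*r + 7.4142)/(0.2304*r^4 + 1.632*r^3 + 6.2116*r^2 + 11.764*r + 11.9716)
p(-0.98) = 1.93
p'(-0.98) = -5.71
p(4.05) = 6.60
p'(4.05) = 1.13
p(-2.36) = 15.62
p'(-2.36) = -10.12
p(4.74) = 7.32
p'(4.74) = 0.95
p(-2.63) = 18.11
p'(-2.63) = -8.26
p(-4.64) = 23.34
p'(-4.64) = 0.46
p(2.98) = 5.21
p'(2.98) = 1.49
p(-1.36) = 4.75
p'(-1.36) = -9.08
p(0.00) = -0.07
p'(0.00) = 0.62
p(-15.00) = 17.57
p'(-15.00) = 0.23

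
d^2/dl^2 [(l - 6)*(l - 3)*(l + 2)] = 6*l - 14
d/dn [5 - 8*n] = -8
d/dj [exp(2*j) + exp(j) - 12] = (2*exp(j) + 1)*exp(j)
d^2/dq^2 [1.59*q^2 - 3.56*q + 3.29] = 3.18000000000000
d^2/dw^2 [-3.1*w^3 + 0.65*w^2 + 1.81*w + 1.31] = 1.3 - 18.6*w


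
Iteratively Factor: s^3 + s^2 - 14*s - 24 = (s + 2)*(s^2 - s - 12) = (s + 2)*(s + 3)*(s - 4)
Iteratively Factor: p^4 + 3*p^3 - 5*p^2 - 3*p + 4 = (p - 1)*(p^3 + 4*p^2 - p - 4) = (p - 1)^2*(p^2 + 5*p + 4) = (p - 1)^2*(p + 4)*(p + 1)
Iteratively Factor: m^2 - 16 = (m - 4)*(m + 4)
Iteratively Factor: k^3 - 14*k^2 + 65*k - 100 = (k - 4)*(k^2 - 10*k + 25) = (k - 5)*(k - 4)*(k - 5)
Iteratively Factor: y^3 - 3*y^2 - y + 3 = (y + 1)*(y^2 - 4*y + 3) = (y - 3)*(y + 1)*(y - 1)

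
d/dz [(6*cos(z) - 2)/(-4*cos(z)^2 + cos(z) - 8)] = 2*(12*sin(z)^2 + 8*cos(z) + 11)*sin(z)/(4*sin(z)^2 + cos(z) - 12)^2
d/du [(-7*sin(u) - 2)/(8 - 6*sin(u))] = -17*cos(u)/(3*sin(u) - 4)^2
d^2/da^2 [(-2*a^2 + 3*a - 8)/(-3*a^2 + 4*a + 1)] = 2*(-3*a^3 + 234*a^2 - 315*a + 166)/(27*a^6 - 108*a^5 + 117*a^4 + 8*a^3 - 39*a^2 - 12*a - 1)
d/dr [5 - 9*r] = -9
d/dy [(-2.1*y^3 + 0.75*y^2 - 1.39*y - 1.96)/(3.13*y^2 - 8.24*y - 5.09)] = (-6.573*y^4 + 34.608*y^3 + 30.2377*y^2 + 4.6346*y - 9.0753)/(9.7969*y^4 - 51.5824*y^3 + 36.0342*y^2 + 83.8832*y + 25.9081)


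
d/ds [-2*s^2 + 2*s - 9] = 2 - 4*s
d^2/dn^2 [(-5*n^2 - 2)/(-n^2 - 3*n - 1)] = 6*(-5*n^3 - 3*n^2 + 6*n + 7)/(n^6 + 9*n^5 + 30*n^4 + 45*n^3 + 30*n^2 + 9*n + 1)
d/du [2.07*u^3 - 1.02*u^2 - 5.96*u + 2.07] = 6.21*u^2 - 2.04*u - 5.96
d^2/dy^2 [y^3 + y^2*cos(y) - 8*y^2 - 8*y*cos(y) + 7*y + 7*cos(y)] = -y^2*cos(y) - 4*y*sin(y) + 8*y*cos(y) + 6*y + 16*sin(y) - 5*cos(y) - 16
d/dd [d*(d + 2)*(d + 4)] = 3*d^2 + 12*d + 8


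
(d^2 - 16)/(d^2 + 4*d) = (d - 4)/d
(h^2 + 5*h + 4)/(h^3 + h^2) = (h + 4)/h^2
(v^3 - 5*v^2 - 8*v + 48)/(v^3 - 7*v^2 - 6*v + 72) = (v - 4)/(v - 6)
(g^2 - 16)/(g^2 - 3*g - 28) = (g - 4)/(g - 7)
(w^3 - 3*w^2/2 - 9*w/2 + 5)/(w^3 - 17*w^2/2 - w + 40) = (w - 1)/(w - 8)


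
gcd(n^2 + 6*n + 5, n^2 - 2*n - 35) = n + 5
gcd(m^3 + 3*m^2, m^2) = m^2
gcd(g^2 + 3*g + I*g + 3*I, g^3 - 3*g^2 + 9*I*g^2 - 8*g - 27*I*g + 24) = g + I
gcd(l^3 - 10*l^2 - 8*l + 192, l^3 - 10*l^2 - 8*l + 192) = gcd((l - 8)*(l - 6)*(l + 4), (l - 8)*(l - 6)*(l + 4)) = l^3 - 10*l^2 - 8*l + 192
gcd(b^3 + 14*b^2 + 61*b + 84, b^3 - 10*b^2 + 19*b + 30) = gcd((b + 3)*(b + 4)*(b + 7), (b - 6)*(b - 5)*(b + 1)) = 1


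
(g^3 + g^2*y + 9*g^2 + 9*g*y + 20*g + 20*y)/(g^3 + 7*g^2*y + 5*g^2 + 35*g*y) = (g^2 + g*y + 4*g + 4*y)/(g*(g + 7*y))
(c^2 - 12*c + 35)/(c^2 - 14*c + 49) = (c - 5)/(c - 7)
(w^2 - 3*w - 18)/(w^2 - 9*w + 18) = (w + 3)/(w - 3)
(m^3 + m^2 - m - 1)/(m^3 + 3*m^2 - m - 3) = (m + 1)/(m + 3)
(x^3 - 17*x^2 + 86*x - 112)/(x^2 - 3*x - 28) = (x^2 - 10*x + 16)/(x + 4)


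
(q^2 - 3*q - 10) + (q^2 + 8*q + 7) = 2*q^2 + 5*q - 3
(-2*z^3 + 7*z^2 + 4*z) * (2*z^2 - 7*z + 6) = -4*z^5 + 28*z^4 - 53*z^3 + 14*z^2 + 24*z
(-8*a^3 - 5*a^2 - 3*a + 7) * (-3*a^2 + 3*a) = 24*a^5 - 9*a^4 - 6*a^3 - 30*a^2 + 21*a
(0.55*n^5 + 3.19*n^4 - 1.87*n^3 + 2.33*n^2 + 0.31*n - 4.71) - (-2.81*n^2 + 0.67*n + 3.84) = 0.55*n^5 + 3.19*n^4 - 1.87*n^3 + 5.14*n^2 - 0.36*n - 8.55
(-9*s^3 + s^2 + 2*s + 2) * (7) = -63*s^3 + 7*s^2 + 14*s + 14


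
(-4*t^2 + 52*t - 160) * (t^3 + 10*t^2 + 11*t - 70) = -4*t^5 + 12*t^4 + 316*t^3 - 748*t^2 - 5400*t + 11200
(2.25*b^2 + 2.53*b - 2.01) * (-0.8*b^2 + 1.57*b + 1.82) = -1.8*b^4 + 1.5085*b^3 + 9.6751*b^2 + 1.4489*b - 3.6582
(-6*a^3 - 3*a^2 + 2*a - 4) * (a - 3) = -6*a^4 + 15*a^3 + 11*a^2 - 10*a + 12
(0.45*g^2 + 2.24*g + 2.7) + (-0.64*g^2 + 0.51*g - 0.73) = -0.19*g^2 + 2.75*g + 1.97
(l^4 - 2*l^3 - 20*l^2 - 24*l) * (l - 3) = l^5 - 5*l^4 - 14*l^3 + 36*l^2 + 72*l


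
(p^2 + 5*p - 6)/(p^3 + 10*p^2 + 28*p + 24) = (p - 1)/(p^2 + 4*p + 4)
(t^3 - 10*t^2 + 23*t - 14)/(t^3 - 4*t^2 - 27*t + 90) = (t^3 - 10*t^2 + 23*t - 14)/(t^3 - 4*t^2 - 27*t + 90)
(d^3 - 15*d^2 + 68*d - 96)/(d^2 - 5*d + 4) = (d^2 - 11*d + 24)/(d - 1)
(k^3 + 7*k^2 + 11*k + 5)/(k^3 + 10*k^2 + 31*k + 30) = (k^2 + 2*k + 1)/(k^2 + 5*k + 6)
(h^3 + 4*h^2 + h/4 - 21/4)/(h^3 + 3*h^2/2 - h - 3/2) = (h + 7/2)/(h + 1)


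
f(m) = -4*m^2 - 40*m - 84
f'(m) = -8*m - 40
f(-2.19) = -15.58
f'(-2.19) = -22.48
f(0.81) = -119.02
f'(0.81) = -46.48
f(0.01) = -84.40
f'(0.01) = -40.08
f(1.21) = -138.26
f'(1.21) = -49.68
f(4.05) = -311.61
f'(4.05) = -72.40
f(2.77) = -225.49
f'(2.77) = -62.16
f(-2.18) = -15.81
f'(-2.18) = -22.56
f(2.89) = -233.01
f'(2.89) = -63.12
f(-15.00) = -384.00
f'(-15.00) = 80.00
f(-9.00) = -48.00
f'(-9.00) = 32.00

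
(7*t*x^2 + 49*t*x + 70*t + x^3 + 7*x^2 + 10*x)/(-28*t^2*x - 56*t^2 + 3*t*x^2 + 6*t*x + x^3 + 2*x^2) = (x + 5)/(-4*t + x)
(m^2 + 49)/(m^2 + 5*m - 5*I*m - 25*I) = (m^2 + 49)/(m^2 + 5*m*(1 - I) - 25*I)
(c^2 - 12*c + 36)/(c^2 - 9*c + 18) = (c - 6)/(c - 3)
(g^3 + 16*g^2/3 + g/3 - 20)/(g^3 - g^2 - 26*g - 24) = (g^2 + 4*g/3 - 5)/(g^2 - 5*g - 6)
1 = 1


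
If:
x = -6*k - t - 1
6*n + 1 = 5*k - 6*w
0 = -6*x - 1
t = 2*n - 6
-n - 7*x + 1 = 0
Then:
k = 5/36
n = 13/6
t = -5/3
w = -479/216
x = -1/6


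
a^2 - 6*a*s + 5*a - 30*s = (a + 5)*(a - 6*s)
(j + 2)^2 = j^2 + 4*j + 4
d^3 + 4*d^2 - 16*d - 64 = (d - 4)*(d + 4)^2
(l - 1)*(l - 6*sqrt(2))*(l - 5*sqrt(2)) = l^3 - 11*sqrt(2)*l^2 - l^2 + 11*sqrt(2)*l + 60*l - 60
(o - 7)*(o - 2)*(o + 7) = o^3 - 2*o^2 - 49*o + 98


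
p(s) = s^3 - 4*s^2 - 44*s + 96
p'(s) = 3*s^2 - 8*s - 44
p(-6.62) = -78.14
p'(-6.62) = 140.43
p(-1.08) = 137.59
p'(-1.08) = -31.86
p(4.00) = -80.00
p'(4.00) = -28.00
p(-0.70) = 124.50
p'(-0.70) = -36.93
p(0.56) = 70.28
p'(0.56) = -47.54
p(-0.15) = 102.51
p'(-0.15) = -42.73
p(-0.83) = 129.19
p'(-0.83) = -35.29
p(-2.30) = 163.87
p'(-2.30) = -9.73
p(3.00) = -45.00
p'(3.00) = -41.00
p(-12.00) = -1680.00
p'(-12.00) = 484.00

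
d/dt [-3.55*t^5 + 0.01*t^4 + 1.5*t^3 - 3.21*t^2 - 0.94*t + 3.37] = -17.75*t^4 + 0.04*t^3 + 4.5*t^2 - 6.42*t - 0.94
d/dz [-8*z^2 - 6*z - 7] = -16*z - 6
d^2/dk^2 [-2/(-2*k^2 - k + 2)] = 4*(-4*k^2 - 2*k + (4*k + 1)^2 + 4)/(2*k^2 + k - 2)^3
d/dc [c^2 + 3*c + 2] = 2*c + 3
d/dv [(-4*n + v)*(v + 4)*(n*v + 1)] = -n*(4*n - v)*(v + 4) - (4*n - v)*(n*v + 1) + (v + 4)*(n*v + 1)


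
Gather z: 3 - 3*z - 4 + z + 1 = -2*z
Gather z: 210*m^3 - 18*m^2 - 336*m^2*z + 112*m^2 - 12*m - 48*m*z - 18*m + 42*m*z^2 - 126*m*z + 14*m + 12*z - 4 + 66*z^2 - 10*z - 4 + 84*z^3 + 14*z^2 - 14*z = 210*m^3 + 94*m^2 - 16*m + 84*z^3 + z^2*(42*m + 80) + z*(-336*m^2 - 174*m - 12) - 8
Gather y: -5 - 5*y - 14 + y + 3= -4*y - 16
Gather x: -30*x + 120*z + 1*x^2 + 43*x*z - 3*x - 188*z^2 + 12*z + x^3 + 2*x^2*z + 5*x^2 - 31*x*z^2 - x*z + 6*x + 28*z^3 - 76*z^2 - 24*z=x^3 + x^2*(2*z + 6) + x*(-31*z^2 + 42*z - 27) + 28*z^3 - 264*z^2 + 108*z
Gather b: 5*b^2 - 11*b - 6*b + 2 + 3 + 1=5*b^2 - 17*b + 6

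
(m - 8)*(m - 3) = m^2 - 11*m + 24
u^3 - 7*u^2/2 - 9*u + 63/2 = (u - 7/2)*(u - 3)*(u + 3)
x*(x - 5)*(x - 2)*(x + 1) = x^4 - 6*x^3 + 3*x^2 + 10*x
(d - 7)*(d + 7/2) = d^2 - 7*d/2 - 49/2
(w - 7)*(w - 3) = w^2 - 10*w + 21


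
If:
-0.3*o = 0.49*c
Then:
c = -0.612244897959184*o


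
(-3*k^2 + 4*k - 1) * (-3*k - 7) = 9*k^3 + 9*k^2 - 25*k + 7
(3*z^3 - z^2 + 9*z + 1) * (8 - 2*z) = -6*z^4 + 26*z^3 - 26*z^2 + 70*z + 8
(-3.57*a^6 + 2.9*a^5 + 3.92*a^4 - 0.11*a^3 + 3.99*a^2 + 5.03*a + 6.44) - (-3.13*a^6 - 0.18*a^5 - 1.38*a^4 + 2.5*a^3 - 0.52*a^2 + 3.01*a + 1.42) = -0.44*a^6 + 3.08*a^5 + 5.3*a^4 - 2.61*a^3 + 4.51*a^2 + 2.02*a + 5.02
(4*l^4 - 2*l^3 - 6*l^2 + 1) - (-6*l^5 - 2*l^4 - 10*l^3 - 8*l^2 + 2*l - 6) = 6*l^5 + 6*l^4 + 8*l^3 + 2*l^2 - 2*l + 7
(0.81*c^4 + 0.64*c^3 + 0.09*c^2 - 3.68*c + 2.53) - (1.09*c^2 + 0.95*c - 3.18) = 0.81*c^4 + 0.64*c^3 - 1.0*c^2 - 4.63*c + 5.71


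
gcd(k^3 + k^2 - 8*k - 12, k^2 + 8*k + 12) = k + 2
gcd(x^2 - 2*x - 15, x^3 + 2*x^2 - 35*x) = x - 5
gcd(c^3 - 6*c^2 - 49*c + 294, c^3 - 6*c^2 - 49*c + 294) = c^3 - 6*c^2 - 49*c + 294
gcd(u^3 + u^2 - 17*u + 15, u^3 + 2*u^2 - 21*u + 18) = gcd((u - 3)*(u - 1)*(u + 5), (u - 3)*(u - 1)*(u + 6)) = u^2 - 4*u + 3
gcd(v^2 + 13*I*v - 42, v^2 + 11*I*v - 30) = v + 6*I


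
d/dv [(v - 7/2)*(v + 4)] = 2*v + 1/2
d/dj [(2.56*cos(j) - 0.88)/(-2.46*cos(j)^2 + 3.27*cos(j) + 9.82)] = (-6.2976*cos(j)^2 + 4.3296*cos(j) - 28.0168)*sin(j)/(6.0516*cos(j)^4 - 16.0884*cos(j)^3 - 37.6215*cos(j)^2 + 64.2228*cos(j) + 96.4324)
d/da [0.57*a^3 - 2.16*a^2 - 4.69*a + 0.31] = 1.71*a^2 - 4.32*a - 4.69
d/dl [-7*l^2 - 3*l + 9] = -14*l - 3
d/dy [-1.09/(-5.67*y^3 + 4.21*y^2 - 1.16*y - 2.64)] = (-18.5409*y^2 + 9.1778*y - 1.2644)/(5.67*y^3 - 4.21*y^2 + 1.16*y + 2.64)^2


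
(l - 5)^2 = l^2 - 10*l + 25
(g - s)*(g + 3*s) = g^2 + 2*g*s - 3*s^2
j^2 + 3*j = j*(j + 3)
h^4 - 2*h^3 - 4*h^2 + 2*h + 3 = (h - 3)*(h - 1)*(h + 1)^2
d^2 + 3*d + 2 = (d + 1)*(d + 2)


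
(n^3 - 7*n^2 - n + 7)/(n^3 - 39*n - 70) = (n^2 - 1)/(n^2 + 7*n + 10)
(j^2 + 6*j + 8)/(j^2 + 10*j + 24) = (j + 2)/(j + 6)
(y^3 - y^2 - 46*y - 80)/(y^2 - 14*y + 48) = (y^2 + 7*y + 10)/(y - 6)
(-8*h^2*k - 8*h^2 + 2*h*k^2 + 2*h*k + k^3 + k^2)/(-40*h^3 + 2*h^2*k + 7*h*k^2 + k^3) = (k + 1)/(5*h + k)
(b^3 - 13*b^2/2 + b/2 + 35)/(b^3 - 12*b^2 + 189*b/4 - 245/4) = 2*(b + 2)/(2*b - 7)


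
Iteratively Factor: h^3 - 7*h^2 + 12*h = (h - 3)*(h^2 - 4*h) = (h - 4)*(h - 3)*(h)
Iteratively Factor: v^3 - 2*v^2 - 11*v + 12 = (v + 3)*(v^2 - 5*v + 4) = (v - 1)*(v + 3)*(v - 4)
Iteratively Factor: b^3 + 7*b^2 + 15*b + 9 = (b + 3)*(b^2 + 4*b + 3) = (b + 1)*(b + 3)*(b + 3)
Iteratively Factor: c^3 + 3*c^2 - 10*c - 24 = (c - 3)*(c^2 + 6*c + 8) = (c - 3)*(c + 4)*(c + 2)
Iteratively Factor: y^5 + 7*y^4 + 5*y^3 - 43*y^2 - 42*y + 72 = (y - 2)*(y^4 + 9*y^3 + 23*y^2 + 3*y - 36) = (y - 2)*(y + 4)*(y^3 + 5*y^2 + 3*y - 9) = (y - 2)*(y - 1)*(y + 4)*(y^2 + 6*y + 9) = (y - 2)*(y - 1)*(y + 3)*(y + 4)*(y + 3)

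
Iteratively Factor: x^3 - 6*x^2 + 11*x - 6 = (x - 2)*(x^2 - 4*x + 3) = (x - 3)*(x - 2)*(x - 1)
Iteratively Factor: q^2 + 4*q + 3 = (q + 1)*(q + 3)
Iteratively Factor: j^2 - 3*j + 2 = (j - 1)*(j - 2)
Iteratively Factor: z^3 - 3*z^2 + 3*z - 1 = (z - 1)*(z^2 - 2*z + 1) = (z - 1)^2*(z - 1)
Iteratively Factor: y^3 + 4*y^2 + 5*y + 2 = (y + 1)*(y^2 + 3*y + 2) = (y + 1)^2*(y + 2)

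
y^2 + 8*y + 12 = (y + 2)*(y + 6)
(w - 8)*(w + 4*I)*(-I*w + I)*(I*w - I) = w^4 - 10*w^3 + 4*I*w^3 + 17*w^2 - 40*I*w^2 - 8*w + 68*I*w - 32*I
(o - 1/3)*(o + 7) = o^2 + 20*o/3 - 7/3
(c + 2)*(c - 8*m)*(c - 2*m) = c^3 - 10*c^2*m + 2*c^2 + 16*c*m^2 - 20*c*m + 32*m^2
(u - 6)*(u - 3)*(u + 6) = u^3 - 3*u^2 - 36*u + 108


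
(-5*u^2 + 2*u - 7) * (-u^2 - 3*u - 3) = 5*u^4 + 13*u^3 + 16*u^2 + 15*u + 21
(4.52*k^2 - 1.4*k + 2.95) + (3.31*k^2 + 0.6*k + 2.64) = 7.83*k^2 - 0.8*k + 5.59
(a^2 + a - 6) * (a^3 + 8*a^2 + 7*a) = a^5 + 9*a^4 + 9*a^3 - 41*a^2 - 42*a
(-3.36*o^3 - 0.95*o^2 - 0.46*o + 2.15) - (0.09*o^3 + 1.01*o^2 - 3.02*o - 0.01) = -3.45*o^3 - 1.96*o^2 + 2.56*o + 2.16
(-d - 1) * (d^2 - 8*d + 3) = -d^3 + 7*d^2 + 5*d - 3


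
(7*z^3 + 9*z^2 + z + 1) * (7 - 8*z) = -56*z^4 - 23*z^3 + 55*z^2 - z + 7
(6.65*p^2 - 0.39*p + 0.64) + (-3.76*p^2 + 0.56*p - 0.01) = 2.89*p^2 + 0.17*p + 0.63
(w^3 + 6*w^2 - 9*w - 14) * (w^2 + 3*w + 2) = w^5 + 9*w^4 + 11*w^3 - 29*w^2 - 60*w - 28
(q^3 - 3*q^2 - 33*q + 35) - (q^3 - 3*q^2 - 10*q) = 35 - 23*q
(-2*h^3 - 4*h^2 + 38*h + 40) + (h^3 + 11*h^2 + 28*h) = -h^3 + 7*h^2 + 66*h + 40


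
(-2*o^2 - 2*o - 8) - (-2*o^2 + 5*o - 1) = -7*o - 7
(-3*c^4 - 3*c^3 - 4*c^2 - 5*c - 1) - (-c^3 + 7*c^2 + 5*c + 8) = -3*c^4 - 2*c^3 - 11*c^2 - 10*c - 9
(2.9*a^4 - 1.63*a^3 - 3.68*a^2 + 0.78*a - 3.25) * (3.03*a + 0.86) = 8.787*a^5 - 2.4449*a^4 - 12.5522*a^3 - 0.8014*a^2 - 9.1767*a - 2.795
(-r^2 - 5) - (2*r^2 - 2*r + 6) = -3*r^2 + 2*r - 11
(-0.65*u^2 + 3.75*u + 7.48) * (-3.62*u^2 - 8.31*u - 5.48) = 2.353*u^4 - 8.1735*u^3 - 54.6781*u^2 - 82.7088*u - 40.9904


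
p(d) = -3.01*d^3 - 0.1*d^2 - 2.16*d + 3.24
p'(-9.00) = -731.79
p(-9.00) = 2208.87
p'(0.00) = -2.16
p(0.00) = 3.24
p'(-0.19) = -2.45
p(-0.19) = 3.67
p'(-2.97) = -81.22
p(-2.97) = 87.63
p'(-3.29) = -99.24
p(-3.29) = 116.45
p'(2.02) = -39.41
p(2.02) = -26.34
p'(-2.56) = -60.83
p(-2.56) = 58.61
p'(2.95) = -81.33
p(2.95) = -81.28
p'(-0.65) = -5.85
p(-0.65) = 5.43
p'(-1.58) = -24.39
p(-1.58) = 18.28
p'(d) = -9.03*d^2 - 0.2*d - 2.16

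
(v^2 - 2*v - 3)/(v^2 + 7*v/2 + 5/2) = 2*(v - 3)/(2*v + 5)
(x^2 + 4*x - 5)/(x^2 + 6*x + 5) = (x - 1)/(x + 1)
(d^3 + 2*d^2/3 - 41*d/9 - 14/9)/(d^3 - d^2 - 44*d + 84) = (d^2 + 8*d/3 + 7/9)/(d^2 + d - 42)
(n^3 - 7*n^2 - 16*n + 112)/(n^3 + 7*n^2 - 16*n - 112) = (n - 7)/(n + 7)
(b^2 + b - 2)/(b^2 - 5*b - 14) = (b - 1)/(b - 7)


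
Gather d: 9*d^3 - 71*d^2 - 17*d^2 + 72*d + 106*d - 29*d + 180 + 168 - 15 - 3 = 9*d^3 - 88*d^2 + 149*d + 330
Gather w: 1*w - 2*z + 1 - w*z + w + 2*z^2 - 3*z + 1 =w*(2 - z) + 2*z^2 - 5*z + 2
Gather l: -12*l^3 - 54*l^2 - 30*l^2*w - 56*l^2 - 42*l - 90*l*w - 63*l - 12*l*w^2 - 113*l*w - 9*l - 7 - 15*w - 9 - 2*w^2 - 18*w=-12*l^3 + l^2*(-30*w - 110) + l*(-12*w^2 - 203*w - 114) - 2*w^2 - 33*w - 16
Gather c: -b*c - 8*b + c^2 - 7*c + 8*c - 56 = -8*b + c^2 + c*(1 - b) - 56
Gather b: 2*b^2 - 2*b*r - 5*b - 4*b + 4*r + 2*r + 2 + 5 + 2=2*b^2 + b*(-2*r - 9) + 6*r + 9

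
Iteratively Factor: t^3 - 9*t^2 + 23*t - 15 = (t - 5)*(t^2 - 4*t + 3) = (t - 5)*(t - 3)*(t - 1)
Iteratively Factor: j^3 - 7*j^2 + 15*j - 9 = (j - 1)*(j^2 - 6*j + 9) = (j - 3)*(j - 1)*(j - 3)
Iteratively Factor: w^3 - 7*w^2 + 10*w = (w)*(w^2 - 7*w + 10) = w*(w - 2)*(w - 5)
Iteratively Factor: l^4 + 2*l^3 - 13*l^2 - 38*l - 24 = (l - 4)*(l^3 + 6*l^2 + 11*l + 6) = (l - 4)*(l + 2)*(l^2 + 4*l + 3) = (l - 4)*(l + 1)*(l + 2)*(l + 3)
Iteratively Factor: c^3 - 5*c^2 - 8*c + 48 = (c - 4)*(c^2 - c - 12) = (c - 4)^2*(c + 3)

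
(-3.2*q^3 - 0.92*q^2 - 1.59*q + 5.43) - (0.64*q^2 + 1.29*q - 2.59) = -3.2*q^3 - 1.56*q^2 - 2.88*q + 8.02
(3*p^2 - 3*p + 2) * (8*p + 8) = 24*p^3 - 8*p + 16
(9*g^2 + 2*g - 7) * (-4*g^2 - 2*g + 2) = -36*g^4 - 26*g^3 + 42*g^2 + 18*g - 14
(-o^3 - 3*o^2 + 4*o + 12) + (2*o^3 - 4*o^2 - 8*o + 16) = o^3 - 7*o^2 - 4*o + 28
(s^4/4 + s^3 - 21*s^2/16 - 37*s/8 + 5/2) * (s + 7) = s^5/4 + 11*s^4/4 + 91*s^3/16 - 221*s^2/16 - 239*s/8 + 35/2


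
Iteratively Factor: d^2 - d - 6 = (d + 2)*(d - 3)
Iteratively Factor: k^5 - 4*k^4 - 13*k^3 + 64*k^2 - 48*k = (k - 3)*(k^4 - k^3 - 16*k^2 + 16*k) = (k - 3)*(k + 4)*(k^3 - 5*k^2 + 4*k) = (k - 4)*(k - 3)*(k + 4)*(k^2 - k) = k*(k - 4)*(k - 3)*(k + 4)*(k - 1)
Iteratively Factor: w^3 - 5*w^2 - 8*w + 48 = (w + 3)*(w^2 - 8*w + 16) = (w - 4)*(w + 3)*(w - 4)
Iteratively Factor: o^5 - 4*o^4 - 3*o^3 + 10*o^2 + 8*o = (o - 4)*(o^4 - 3*o^2 - 2*o) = (o - 4)*(o - 2)*(o^3 + 2*o^2 + o) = o*(o - 4)*(o - 2)*(o^2 + 2*o + 1) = o*(o - 4)*(o - 2)*(o + 1)*(o + 1)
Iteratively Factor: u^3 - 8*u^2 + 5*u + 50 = (u - 5)*(u^2 - 3*u - 10) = (u - 5)^2*(u + 2)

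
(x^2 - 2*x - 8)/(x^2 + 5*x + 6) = (x - 4)/(x + 3)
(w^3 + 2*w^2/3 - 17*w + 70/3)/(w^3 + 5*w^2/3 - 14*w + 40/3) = (3*w - 7)/(3*w - 4)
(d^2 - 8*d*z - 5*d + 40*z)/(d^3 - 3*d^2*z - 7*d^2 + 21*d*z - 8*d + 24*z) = (d^2 - 8*d*z - 5*d + 40*z)/(d^3 - 3*d^2*z - 7*d^2 + 21*d*z - 8*d + 24*z)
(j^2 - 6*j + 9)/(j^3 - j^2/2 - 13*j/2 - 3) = 2*(j - 3)/(2*j^2 + 5*j + 2)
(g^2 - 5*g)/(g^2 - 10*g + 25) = g/(g - 5)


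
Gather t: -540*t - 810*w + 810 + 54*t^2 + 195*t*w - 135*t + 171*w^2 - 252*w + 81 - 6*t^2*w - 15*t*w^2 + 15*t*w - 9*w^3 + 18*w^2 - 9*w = t^2*(54 - 6*w) + t*(-15*w^2 + 210*w - 675) - 9*w^3 + 189*w^2 - 1071*w + 891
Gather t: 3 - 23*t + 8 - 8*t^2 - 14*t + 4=-8*t^2 - 37*t + 15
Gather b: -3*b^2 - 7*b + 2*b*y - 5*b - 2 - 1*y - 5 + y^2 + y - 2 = -3*b^2 + b*(2*y - 12) + y^2 - 9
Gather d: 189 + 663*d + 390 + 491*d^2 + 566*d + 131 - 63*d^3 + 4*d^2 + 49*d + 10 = -63*d^3 + 495*d^2 + 1278*d + 720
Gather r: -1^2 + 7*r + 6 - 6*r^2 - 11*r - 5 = -6*r^2 - 4*r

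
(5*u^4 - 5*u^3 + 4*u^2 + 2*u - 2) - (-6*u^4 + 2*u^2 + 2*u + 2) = 11*u^4 - 5*u^3 + 2*u^2 - 4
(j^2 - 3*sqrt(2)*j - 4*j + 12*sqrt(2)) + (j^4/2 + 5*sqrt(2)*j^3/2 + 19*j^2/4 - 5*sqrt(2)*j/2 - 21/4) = j^4/2 + 5*sqrt(2)*j^3/2 + 23*j^2/4 - 11*sqrt(2)*j/2 - 4*j - 21/4 + 12*sqrt(2)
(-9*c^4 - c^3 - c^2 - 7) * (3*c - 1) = -27*c^5 + 6*c^4 - 2*c^3 + c^2 - 21*c + 7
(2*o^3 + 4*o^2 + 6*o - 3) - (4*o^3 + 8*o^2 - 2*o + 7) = -2*o^3 - 4*o^2 + 8*o - 10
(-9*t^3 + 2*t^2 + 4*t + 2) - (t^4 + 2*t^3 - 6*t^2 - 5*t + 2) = -t^4 - 11*t^3 + 8*t^2 + 9*t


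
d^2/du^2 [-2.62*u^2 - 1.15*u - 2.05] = -5.24000000000000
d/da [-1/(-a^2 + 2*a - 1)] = 2*(1 - a)/(a^2 - 2*a + 1)^2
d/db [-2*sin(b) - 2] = -2*cos(b)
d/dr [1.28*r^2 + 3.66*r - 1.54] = 2.56*r + 3.66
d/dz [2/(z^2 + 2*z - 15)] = 4*(-z - 1)/(z^2 + 2*z - 15)^2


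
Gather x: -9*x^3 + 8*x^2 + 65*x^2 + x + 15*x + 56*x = -9*x^3 + 73*x^2 + 72*x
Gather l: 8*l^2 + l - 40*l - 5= 8*l^2 - 39*l - 5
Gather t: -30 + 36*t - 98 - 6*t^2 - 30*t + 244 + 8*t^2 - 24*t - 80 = 2*t^2 - 18*t + 36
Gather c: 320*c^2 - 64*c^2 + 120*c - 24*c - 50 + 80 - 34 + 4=256*c^2 + 96*c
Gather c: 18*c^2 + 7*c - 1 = 18*c^2 + 7*c - 1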